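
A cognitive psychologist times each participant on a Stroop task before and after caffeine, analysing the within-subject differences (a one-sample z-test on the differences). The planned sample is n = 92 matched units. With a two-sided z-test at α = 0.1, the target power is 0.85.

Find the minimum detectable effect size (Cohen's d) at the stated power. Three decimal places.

d ≈ 0.280

Need Φ(δ − 1.645) = 0.85, so δ = 1.645 + 1.036 = 2.681.
(The second rejection-region term Φ(−δ − z_{α/2}) is negligible and dropped.)
δ = d·√n ⇒ d = δ/√n = 2.681/√92 = 0.2795.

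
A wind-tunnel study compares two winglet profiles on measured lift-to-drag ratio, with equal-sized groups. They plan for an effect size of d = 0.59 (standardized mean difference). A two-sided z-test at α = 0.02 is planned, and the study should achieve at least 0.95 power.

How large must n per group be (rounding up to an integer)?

n = 91 per group

Set Φ(δ − 2.326) = 0.95; then δ − 2.326 = Φ⁻¹(0.95) = 1.645, giving δ = 3.971.
(Ignoring the negligible lower-tail rejection probability gives the usual closed-form inversion.)
δ = d·√(n/2) ⇒ n = 2(δ/d)² = 2 × (3.971 / 0.59)² = 90.61.
Rounding up, n = 91 per group.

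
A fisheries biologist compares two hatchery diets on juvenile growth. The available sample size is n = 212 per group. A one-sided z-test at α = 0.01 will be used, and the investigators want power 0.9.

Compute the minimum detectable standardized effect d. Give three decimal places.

d ≈ 0.350

Required noncentrality: δ = z_{0.01} + z_{0.10} = 2.326 + 1.282 = 3.608.
δ = d·√(n/2) ⇒ d = δ/√(n/2) = 3.608/√(212/2) = 0.3504.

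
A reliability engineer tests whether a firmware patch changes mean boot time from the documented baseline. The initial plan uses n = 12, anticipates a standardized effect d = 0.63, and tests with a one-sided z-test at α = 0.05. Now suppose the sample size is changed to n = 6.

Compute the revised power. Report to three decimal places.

With n = 6: δ = d·√n = 0.63 × √6 = 1.5432. Critical value z_{0.05} = 1.645.
Revised power = P(Z > 1.645 − δ) = Φ(-0.102) = 0.4595.

Power ≈ 0.460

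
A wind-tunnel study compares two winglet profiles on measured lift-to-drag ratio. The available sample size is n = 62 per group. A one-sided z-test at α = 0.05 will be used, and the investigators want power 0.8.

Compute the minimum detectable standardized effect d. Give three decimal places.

Required noncentrality: δ = z_{0.05} + z_{0.20} = 1.645 + 0.842 = 2.486.
δ = d·√(n/2) ⇒ d = δ/√(n/2) = 2.486/√(62/2) = 0.4466.

d ≈ 0.447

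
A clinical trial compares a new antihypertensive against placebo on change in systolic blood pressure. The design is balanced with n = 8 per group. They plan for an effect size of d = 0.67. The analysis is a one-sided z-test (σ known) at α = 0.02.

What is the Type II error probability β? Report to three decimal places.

Noncentrality parameter: δ = d·√(n/2) = 0.67 × √(8/2) = 1.3400
One-sided α = 0.02 → critical value z_{0.02} = 2.054.
Power = P(Z > 2.054 − δ) = Φ(-0.714) = 0.2377.
Type II error: β = 1 − power = 1 − 0.2377 = 0.7623.

β ≈ 0.762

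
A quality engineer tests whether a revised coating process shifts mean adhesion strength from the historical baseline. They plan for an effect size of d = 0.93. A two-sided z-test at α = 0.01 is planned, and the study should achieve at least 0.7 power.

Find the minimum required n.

Set Φ(δ − 2.576) = 0.7; then δ − 2.576 = Φ⁻¹(0.7) = 0.524, giving δ = 3.100.
(Ignoring the negligible lower-tail rejection probability gives the usual closed-form inversion.)
δ = d·√n ⇒ n = (δ/d)² = (3.100 / 0.93)² = 11.11.
Round up to the next whole unit.

n = 12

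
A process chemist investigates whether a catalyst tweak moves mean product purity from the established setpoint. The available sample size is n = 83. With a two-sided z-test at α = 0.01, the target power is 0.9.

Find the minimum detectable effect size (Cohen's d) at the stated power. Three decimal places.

d ≈ 0.423

Need Φ(δ − 2.576) = 0.9, so δ = 2.576 + 1.282 = 3.857.
(Lower-tail contribution to power is negligible for δ > 0.)
δ = d·√n ⇒ d = δ/√n = 3.857/√83 = 0.4234.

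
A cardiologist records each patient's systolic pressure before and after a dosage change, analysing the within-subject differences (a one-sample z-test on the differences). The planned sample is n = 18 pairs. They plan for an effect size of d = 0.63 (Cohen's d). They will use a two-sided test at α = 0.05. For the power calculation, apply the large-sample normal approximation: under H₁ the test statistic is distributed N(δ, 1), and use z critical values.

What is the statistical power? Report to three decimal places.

Power ≈ 0.762

Noncentrality parameter: δ = d·√n = 0.63 × √18 = 2.6729
Critical value for a two-sided test at α = 0.05: z_{α/2} = 1.960.
Power = Φ(δ − 1.960) + Φ(−δ − 1.960) = Φ(0.713) + Φ(-4.633) = 0.7620 + 0.0000 = 0.7620.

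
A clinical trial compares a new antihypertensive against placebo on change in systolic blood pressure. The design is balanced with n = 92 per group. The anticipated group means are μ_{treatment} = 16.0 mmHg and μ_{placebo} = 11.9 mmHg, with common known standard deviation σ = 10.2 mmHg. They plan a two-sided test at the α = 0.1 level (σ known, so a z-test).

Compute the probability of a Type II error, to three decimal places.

β ≈ 0.140

Standardized effect: d = |μ_{treatment} − μ_{placebo}| / σ = |16.0 − 11.9| / 10.2 = 0.4020
Noncentrality parameter: δ = d·√(n/2) = 0.4020 × √(92/2) = 2.7262
Two-sided α = 0.1 → critical value z_{0.05} = 1.645.
Power = Φ(δ − 1.645) + Φ(−δ − 1.645) = Φ(1.081) + Φ(-4.371) = 0.8602 + 0.0000 = 0.8602.
Type II error: β = 1 − power = 1 − 0.8602 = 0.1398.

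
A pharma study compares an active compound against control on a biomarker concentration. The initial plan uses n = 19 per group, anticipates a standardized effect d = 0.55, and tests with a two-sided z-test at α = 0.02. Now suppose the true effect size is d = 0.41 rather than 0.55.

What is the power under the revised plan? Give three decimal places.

With d = 0.41: δ = d·√(n/2) = 0.41 × √(19/2) = 1.2637. Critical value z_{0.01} = 2.326.
Revised power = Φ(δ − 2.326) + Φ(−δ − 2.326) = Φ(-1.063) + Φ(-3.590) = 0.1440 + 0.0002 = 0.1441.

Power ≈ 0.144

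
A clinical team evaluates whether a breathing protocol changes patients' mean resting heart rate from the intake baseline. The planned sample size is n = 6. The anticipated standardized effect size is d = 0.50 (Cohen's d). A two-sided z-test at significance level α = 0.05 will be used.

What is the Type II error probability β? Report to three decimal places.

Noncentrality parameter: δ = d·√n = 0.50 × √6 = 1.2247
Two-sided α = 0.05 → critical value z_{0.025} = 1.960.
Power = Φ(δ − 1.960) + Φ(−δ − 1.960) = Φ(-0.735) + Φ(-3.185) = 0.2311 + 0.0007 = 0.2318.
Type II error: β = 1 − power = 1 − 0.2318 = 0.7682.

β ≈ 0.768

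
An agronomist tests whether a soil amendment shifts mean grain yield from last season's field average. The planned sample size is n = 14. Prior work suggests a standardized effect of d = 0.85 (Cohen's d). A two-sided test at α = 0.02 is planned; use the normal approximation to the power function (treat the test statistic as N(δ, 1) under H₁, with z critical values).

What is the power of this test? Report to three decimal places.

Power ≈ 0.803

Noncentrality parameter: δ = d·√n = 0.85 × √14 = 3.1804
Critical value for a two-sided test at α = 0.02: z_{α/2} = 2.326.
Power = Φ(δ − 2.326) + Φ(−δ − 2.326) = Φ(0.854) + Φ(-5.507) = 0.8035 + 0.0000 = 0.8035.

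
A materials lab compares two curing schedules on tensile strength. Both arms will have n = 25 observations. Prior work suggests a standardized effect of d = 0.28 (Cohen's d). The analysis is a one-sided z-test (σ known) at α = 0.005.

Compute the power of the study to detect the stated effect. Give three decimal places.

Power ≈ 0.056

Noncentrality parameter: δ = d·√(n/2) = 0.28 × √(25/2) = 0.9899
Critical value for a one-sided test at α = 0.005: z_α = 2.576.
Power = Φ(δ − 2.576) = Φ(-1.586) = 0.0564.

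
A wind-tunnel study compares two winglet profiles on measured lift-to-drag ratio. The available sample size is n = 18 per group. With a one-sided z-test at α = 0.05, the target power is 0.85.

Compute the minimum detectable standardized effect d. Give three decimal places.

d ≈ 0.894

Required noncentrality: δ = z_{0.05} + z_{0.15} = 1.645 + 1.036 = 2.681.
δ = d·√(n/2) ⇒ d = δ/√(n/2) = 2.681/√(18/2) = 0.8938.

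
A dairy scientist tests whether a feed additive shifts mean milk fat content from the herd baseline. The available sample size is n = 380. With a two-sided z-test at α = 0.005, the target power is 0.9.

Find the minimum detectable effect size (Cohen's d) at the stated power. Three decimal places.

Required noncentrality: δ = z_{0.0025} + z_{0.10} = 2.807 + 1.282 = 4.089.
(The second rejection-region term Φ(−δ − z_{α/2}) is negligible and dropped.)
δ = d·√n ⇒ d = δ/√n = 4.089/√380 = 0.2097.

d ≈ 0.210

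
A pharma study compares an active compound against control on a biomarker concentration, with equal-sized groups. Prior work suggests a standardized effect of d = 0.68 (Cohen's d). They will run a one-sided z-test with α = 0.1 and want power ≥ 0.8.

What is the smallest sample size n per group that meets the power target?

Set Φ(δ − 1.282) = 0.8; then δ − 1.282 = Φ⁻¹(0.8) = 0.842, giving δ = 2.123.
δ = d·√(n/2) ⇒ n = 2(δ/d)² = 2 × (2.123 / 0.68)² = 19.50.
Rounding up, n = 20 per group.

n = 20 per group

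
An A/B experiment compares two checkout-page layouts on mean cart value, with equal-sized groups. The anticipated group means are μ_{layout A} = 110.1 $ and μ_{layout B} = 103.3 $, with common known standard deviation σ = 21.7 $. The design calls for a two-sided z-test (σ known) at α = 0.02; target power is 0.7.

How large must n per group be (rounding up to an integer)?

n = 166 per group

Standardized effect: d = |μ_{layout A} − μ_{layout B}| / σ = |110.1 − 103.3| / 21.7 = 0.3134
For power 0.7 need Φ(δ − z_{0.01}) = 0.7, so δ = z_{0.01} + z_{0.30} = 2.326 + 0.524 = 2.851.
(The Φ(−δ − z_{α/2}) term is vanishingly small for δ > 0 and is dropped in the standard sample-size formula.)
δ = d·√(n/2) ⇒ n = 2(δ/d)² = 2 × (2.851 / 0.3134)² = 165.52.
Round up to the next whole unit.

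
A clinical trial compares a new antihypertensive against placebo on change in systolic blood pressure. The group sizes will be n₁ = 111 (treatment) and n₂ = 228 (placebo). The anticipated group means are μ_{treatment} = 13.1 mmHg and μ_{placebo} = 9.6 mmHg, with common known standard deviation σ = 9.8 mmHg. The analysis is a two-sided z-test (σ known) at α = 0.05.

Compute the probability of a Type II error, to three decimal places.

Standardized effect: d = |μ_{treatment} − μ_{placebo}| / σ = |13.1 − 9.6| / 9.8 = 0.3571
Noncentrality parameter: δ = d / √(1/n₁ + 1/n₂) = 0.3571 / √(1/111 + 1/228) = 3.0858
Critical value for a two-sided test at α = 0.05: z_{α/2} = 1.960.
Power = Φ(δ − 1.960) + Φ(−δ − 1.960) = Φ(1.126) + Φ(-5.046) = 0.8699 + 0.0000 = 0.8699.
Type II error: β = 1 − power = 1 − 0.8699 = 0.1301.

β ≈ 0.130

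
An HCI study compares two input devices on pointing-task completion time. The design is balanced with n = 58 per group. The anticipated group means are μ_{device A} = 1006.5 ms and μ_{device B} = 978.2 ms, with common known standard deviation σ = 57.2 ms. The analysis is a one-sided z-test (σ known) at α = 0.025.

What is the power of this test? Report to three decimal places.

Power ≈ 0.759

Standardized effect: d = |μ_{device A} − μ_{device B}| / σ = |1006.5 − 978.2| / 57.2 = 0.4948
Noncentrality parameter: δ = d·√(n/2) = 0.4948 × √(58/2) = 2.6643
Critical value for a one-sided test at α = 0.025: z_α = 1.960.
Power = Φ(δ − 1.960) = Φ(0.704) = 0.7594.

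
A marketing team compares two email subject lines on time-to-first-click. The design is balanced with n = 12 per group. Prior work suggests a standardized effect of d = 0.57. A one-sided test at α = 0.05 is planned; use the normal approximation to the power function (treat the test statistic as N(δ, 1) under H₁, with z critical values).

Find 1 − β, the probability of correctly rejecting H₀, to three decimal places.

Power ≈ 0.402

Noncentrality parameter: δ = d·√(n/2) = 0.57 × √(12/2) = 1.3962
Critical value for a one-sided test at α = 0.05: z_α = 1.645.
Power = Φ(δ − 1.645) = Φ(-0.249) = 0.4018.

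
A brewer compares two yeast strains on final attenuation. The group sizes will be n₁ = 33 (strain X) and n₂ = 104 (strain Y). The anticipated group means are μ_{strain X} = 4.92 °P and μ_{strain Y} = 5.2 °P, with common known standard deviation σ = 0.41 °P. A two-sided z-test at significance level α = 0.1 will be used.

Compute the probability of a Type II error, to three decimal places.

β ≈ 0.038

Standardized effect: d = |μ_{strain X} − μ_{strain Y}| / σ = |4.92 − 5.2| / 0.41 = 0.6829
Noncentrality parameter: δ = d / √(1/n₁ + 1/n₂) = 0.6829 / √(1/33 + 1/104) = 3.4181
Two-sided α = 0.1 → critical value z_{0.05} = 1.645.
Power = Φ(δ − 1.645) + Φ(−δ − 1.645) = Φ(1.773) + Φ(-5.063) = 0.9619 + 0.0000 = 0.9619.
Type II error: β = 1 − power = 1 − 0.9619 = 0.0381.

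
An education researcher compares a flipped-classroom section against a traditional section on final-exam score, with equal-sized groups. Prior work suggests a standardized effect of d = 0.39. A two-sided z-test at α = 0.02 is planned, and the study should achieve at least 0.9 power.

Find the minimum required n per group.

For power 0.9 need Φ(δ − z_{0.01}) = 0.9, so δ = z_{0.01} + z_{0.10} = 2.326 + 1.282 = 3.608.
(The Φ(−δ − z_{α/2}) term is vanishingly small for δ > 0 and is dropped in the standard sample-size formula.)
δ = d·√(n/2) ⇒ n = 2(δ/d)² = 2 × (3.608 / 0.39)² = 171.16.
Rounding up, n = 172 per group.

n = 172 per group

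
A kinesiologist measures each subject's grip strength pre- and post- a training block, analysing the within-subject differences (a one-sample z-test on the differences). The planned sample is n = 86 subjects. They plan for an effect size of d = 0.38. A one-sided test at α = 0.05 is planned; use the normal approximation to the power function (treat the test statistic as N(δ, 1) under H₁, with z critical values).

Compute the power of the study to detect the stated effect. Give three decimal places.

Noncentrality parameter: λ = d·√n = 0.38 × √86 = 3.5240
Critical value for a one-sided test at α = 0.05: z_α = 1.645.
Power = Φ(λ − 1.645) = Φ(1.879) = 0.9699.

Power ≈ 0.970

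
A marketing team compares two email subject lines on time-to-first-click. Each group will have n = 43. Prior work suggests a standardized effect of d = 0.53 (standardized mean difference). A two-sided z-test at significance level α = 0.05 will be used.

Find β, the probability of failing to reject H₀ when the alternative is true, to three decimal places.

Noncentrality parameter: δ = d·√(n/2) = 0.53 × √(43/2) = 2.4575
Two-sided α = 0.05 → critical value z_{0.025} = 1.960.
Power = Φ(δ − 1.960) + Φ(−δ − 1.960) = Φ(0.498) + Φ(-4.417) = 0.6906 + 0.0000 = 0.6906.
Type II error: β = 1 − power = 1 − 0.6906 = 0.3094.

β ≈ 0.309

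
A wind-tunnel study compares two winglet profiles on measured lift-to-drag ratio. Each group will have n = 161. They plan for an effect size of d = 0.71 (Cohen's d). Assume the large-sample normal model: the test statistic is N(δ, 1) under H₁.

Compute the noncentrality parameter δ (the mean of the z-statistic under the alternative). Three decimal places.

δ ≈ 6.370

δ = d·√(n/2) = 0.71 × √(161/2) = 6.3702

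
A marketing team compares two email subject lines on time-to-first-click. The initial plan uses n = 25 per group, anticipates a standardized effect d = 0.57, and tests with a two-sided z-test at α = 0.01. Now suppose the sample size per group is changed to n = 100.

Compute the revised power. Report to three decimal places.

With n = 100 per group: δ = d·√(n/2) = 0.57 × √(100/2) = 4.0305. Critical value z_{0.005} = 2.576.
Revised power = Φ(δ − 2.576) + Φ(−δ − 2.576) = Φ(1.455) + Φ(-6.606) = 0.9271 + 0.0000 = 0.9271.

Power ≈ 0.927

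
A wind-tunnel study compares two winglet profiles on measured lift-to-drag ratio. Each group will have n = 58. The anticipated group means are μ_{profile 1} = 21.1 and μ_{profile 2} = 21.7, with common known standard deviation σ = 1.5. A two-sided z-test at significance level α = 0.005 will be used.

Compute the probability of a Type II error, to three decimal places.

β ≈ 0.743

Standardized effect: d = |μ_{profile 1} − μ_{profile 2}| / σ = |21.1 − 21.7| / 1.5 = 0.4000
Noncentrality parameter: δ = d·√(n/2) = 0.4000 × √(58/2) = 2.1541
Critical value for a two-sided test at α = 0.005: z_{α/2} = 2.807.
Power = Φ(δ − 2.807) + Φ(−δ − 2.807) = Φ(-0.653) + Φ(-4.961) = 0.2569 + 0.0000 = 0.2569.
Type II error: β = 1 − power = 1 − 0.2569 = 0.7431.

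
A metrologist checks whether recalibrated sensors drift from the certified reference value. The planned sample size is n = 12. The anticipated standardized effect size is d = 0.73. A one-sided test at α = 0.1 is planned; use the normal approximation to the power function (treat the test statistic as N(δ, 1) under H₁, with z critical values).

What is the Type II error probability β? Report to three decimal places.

Noncentrality parameter: δ = d·√n = 0.73 × √12 = 2.5288
Critical value for a one-sided test at α = 0.1: z_α = 1.282.
Power = Φ(δ − 1.282) = Φ(1.247) = 0.8938.
Type II error: β = 1 − power = 1 − 0.8938 = 0.1062.

β ≈ 0.106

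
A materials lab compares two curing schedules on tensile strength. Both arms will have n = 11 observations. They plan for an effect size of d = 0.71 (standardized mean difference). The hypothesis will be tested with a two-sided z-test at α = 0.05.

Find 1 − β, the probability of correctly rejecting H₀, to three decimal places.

Power ≈ 0.384

Noncentrality parameter: δ = d·√(n/2) = 0.71 × √(11/2) = 1.6651
Critical value for a two-sided test at α = 0.05: z_{α/2} = 1.960.
Power = Φ(δ − 1.960) + Φ(−δ − 1.960) = Φ(-0.295) + Φ(-3.625) = 0.3840 + 0.0001 = 0.3842.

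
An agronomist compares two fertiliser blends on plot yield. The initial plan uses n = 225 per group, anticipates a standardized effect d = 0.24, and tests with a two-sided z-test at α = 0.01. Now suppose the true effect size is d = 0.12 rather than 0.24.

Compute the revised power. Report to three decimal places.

Power ≈ 0.096

With d = 0.12: δ = d·√(n/2) = 0.12 × √(225/2) = 1.2728. Critical value z_{0.005} = 2.576.
Revised power = Φ(δ − 2.576) + Φ(−δ − 2.576) = Φ(-1.303) + Φ(-3.849) = 0.0963 + 0.0001 = 0.0963.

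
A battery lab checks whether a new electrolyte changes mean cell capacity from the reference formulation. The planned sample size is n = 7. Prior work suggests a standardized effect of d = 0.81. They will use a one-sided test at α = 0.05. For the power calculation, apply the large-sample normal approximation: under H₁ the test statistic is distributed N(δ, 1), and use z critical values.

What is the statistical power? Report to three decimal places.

Power ≈ 0.691

Noncentrality parameter: δ = d·√n = 0.81 × √7 = 2.1431
Critical value for a one-sided test at α = 0.05: z_α = 1.645.
Power = P(Z > 1.645 − δ) = Φ(0.498) = 0.6908.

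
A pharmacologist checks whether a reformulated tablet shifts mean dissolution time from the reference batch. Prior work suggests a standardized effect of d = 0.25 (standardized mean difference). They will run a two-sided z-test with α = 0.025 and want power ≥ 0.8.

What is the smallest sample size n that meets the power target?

Set Φ(δ − 2.241) = 0.8; then δ − 2.241 = Φ⁻¹(0.8) = 0.842, giving δ = 3.083.
(For δ > 0 the lower-tail rejection region contributes negligibly to power, so the one-term inversion is standard.)
δ = d·√n ⇒ n = (δ/d)² = (3.083 / 0.25)² = 152.08.
Round up to the next whole unit.

n = 153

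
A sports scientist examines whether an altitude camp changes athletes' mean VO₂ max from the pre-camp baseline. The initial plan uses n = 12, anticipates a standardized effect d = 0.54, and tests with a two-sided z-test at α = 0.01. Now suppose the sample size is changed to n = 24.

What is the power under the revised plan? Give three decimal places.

Power ≈ 0.528

With n = 24: δ = d·√n = 0.54 × √24 = 2.6454. Critical value z_{0.005} = 2.576.
Revised power = Φ(δ − 2.576) + Φ(−δ − 2.576) = Φ(0.070) + Φ(-5.221) = 0.5278 + 0.0000 = 0.5278.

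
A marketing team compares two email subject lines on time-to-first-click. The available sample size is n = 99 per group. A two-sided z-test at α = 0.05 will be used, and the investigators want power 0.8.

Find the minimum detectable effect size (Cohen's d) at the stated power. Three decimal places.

d ≈ 0.398

Need Φ(δ − 1.960) = 0.8, so δ = 1.960 + 0.842 = 2.802.
(The second rejection-region term Φ(−δ − z_{α/2}) is negligible and dropped.)
δ = d·√(n/2) ⇒ d = δ/√(n/2) = 2.802/√(99/2) = 0.3982.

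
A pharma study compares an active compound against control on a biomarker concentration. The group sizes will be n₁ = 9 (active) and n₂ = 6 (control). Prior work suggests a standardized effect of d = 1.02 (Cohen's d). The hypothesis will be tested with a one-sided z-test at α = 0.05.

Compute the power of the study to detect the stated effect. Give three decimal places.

Power ≈ 0.614

Noncentrality parameter: δ = d / √(1/n₁ + 1/n₂) = 1.02 / √(1/9 + 1/6) = 1.9353
Critical value for a one-sided test at α = 0.05: z_α = 1.645.
Power = P(Z > 1.645 − δ) = Φ(0.290) = 0.6143.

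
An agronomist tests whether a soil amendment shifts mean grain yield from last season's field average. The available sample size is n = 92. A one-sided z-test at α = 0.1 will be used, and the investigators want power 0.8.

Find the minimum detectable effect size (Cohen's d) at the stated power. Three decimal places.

Required noncentrality: δ = z_{0.1} + z_{0.20} = 1.282 + 0.842 = 2.123.
δ = d·√n ⇒ d = δ/√n = 2.123/√92 = 0.2214.

d ≈ 0.221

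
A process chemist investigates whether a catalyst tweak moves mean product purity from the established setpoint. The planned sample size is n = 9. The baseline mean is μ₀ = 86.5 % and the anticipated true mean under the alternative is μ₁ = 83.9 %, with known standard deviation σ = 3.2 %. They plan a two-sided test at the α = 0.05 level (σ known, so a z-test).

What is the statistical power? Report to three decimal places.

Standardized effect: d = |μ₁ − μ₀| / σ = |83.9 − 86.5| / 3.2 = 0.8125
Noncentrality parameter: λ = d·√n = 0.8125 × √9 = 2.4375
Two-sided α = 0.05 → critical value z_{0.025} = 1.960.
Power = Φ(λ − 1.960) + Φ(−λ − 1.960) = Φ(0.478) + Φ(-4.397) = 0.6835 + 0.0000 = 0.6835.

Power ≈ 0.684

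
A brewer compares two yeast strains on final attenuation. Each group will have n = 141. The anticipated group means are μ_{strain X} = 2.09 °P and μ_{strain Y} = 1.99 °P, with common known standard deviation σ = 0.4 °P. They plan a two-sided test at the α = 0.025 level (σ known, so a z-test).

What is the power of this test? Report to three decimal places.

Standardized effect: d = |μ_{strain X} − μ_{strain Y}| / σ = |2.09 − 1.99| / 0.4 = 0.2500
Noncentrality parameter: δ = d·√(n/2) = 0.2500 × √(141/2) = 2.0991
Two-sided α = 0.025 → critical value z_{0.0125} = 2.241.
Power = Φ(δ − 2.241) + Φ(−δ − 2.241) = Φ(-0.142) + Φ(-4.341) = 0.4434 + 0.0000 = 0.4434.

Power ≈ 0.443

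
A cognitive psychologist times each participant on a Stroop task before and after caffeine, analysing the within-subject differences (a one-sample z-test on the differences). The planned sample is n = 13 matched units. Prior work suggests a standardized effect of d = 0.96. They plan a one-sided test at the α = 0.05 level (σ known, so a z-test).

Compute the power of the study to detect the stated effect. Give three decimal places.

Noncentrality parameter: δ = d·√n = 0.96 × √13 = 3.4613
One-sided α = 0.05 → critical value z_{0.05} = 1.645.
Power = P(Z > 1.645 − δ) = Φ(1.816) = 0.9654.

Power ≈ 0.965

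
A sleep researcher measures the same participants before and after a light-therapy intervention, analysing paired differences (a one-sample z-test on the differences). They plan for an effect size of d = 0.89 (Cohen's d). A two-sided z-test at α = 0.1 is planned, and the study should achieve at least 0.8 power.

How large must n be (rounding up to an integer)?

Set Φ(δ − 1.645) = 0.8; then δ − 1.645 = Φ⁻¹(0.8) = 0.842, giving δ = 2.486.
(For δ > 0 the lower-tail rejection region contributes negligibly to power, so the one-term inversion is standard.)
δ = d·√n ⇒ n = (δ/d)² = (2.486 / 0.89)² = 7.81.
Round up to the next whole unit.

n = 8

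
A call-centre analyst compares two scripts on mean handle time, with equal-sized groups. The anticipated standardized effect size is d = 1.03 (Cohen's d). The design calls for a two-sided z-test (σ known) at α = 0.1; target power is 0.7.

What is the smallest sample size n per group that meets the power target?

Set Φ(δ − 1.645) = 0.7; then δ − 1.645 = Φ⁻¹(0.7) = 0.524, giving δ = 2.169.
(Ignoring the negligible lower-tail rejection probability gives the usual closed-form inversion.)
δ = d·√(n/2) ⇒ n = 2(δ/d)² = 2 × (2.169 / 1.03)² = 8.87.
Round up to the next whole unit.

n = 9 per group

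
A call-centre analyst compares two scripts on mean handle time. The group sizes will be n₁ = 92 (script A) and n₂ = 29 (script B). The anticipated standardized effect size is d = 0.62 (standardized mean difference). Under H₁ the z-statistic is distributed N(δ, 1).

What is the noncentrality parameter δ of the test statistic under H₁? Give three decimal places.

δ = d / √(1/n₁ + 1/n₂) = 0.62 / √(1/92 + 1/29) = 2.9113

δ ≈ 2.911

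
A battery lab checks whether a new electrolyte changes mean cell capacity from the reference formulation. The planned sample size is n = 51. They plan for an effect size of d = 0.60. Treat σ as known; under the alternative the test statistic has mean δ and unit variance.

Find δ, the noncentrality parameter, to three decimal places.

δ = d·√n = 0.60 × √51 = 4.2849

δ ≈ 4.285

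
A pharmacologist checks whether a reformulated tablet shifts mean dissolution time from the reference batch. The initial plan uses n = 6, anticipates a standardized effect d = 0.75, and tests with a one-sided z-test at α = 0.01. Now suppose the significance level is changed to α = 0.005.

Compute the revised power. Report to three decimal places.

Power ≈ 0.230

δ = d·√n = 0.75 × √6 = 1.8371 (unchanged). New critical value: z_{0.005} = 2.576.
Revised power = P(Z > 2.576 − δ) = Φ(-0.739) = 0.2300.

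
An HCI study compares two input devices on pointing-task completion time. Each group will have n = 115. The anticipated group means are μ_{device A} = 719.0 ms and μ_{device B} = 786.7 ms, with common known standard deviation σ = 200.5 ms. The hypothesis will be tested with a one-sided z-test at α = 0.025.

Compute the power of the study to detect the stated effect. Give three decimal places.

Power ≈ 0.726

Standardized effect: d = |μ_{device A} − μ_{device B}| / σ = |719.0 − 786.7| / 200.5 = 0.3377
Noncentrality parameter: λ = d·√(n/2) = 0.3377 × √(115/2) = 2.5604
Critical value for a one-sided test at α = 0.025: z_α = 1.960.
Power = Φ(λ − 1.960) = Φ(0.600) = 0.7259.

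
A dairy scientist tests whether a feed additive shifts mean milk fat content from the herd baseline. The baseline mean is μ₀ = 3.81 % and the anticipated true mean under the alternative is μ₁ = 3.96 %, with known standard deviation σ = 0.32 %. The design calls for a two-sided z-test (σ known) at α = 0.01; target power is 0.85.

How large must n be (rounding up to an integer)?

Standardized effect: d = |μ₁ − μ₀| / σ = |3.96 − 3.81| / 0.32 = 0.4688
For power 0.85 need Φ(δ − z_{0.005}) = 0.85, so δ = z_{0.005} + z_{0.15} = 2.576 + 1.036 = 3.612.
(For δ > 0 the lower-tail rejection region contributes negligibly to power, so the one-term inversion is standard.)
δ = d·√n ⇒ n = (δ/d)² = (3.612 / 0.4688)² = 59.38.
Rounding up, n = 60.

n = 60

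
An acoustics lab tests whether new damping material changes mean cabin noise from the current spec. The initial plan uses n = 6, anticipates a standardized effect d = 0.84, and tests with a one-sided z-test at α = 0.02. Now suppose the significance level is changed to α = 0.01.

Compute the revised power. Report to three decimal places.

Power ≈ 0.394

δ = d·√n = 0.84 × √6 = 2.0576 (unchanged). New critical value: z_{0.01} = 2.326.
Revised power = Φ(δ − 2.326) = Φ(-0.269) = 0.3941.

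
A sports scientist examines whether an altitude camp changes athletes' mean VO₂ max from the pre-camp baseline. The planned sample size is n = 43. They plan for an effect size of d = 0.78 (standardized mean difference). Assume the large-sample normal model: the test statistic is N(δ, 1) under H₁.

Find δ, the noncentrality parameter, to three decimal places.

δ ≈ 5.115

δ = d·√n = 0.78 × √43 = 5.1148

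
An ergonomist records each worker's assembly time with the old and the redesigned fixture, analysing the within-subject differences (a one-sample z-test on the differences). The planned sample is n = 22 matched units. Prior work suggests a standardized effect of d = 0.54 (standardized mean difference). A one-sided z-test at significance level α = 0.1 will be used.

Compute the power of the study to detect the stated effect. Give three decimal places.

Power ≈ 0.895

Noncentrality parameter: δ = d·√n = 0.54 × √22 = 2.5328
Critical value for a one-sided test at α = 0.1: z_α = 1.282.
Power = Φ(δ − 1.282) = Φ(1.251) = 0.8946.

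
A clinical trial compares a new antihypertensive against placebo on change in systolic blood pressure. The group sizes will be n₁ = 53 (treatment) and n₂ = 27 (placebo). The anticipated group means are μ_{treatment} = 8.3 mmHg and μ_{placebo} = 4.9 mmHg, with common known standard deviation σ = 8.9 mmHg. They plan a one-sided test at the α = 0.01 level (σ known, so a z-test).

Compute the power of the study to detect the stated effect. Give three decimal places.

Standardized effect: d = |μ_{treatment} − μ_{placebo}| / σ = |8.3 − 4.9| / 8.9 = 0.3820
Noncentrality parameter: δ = d / √(1/n₁ + 1/n₂) = 0.3820 / √(1/53 + 1/27) = 1.6157
Critical value for a one-sided test at α = 0.01: z_α = 2.326.
Power = Φ(δ − 2.326) = Φ(-0.711) = 0.2387.

Power ≈ 0.239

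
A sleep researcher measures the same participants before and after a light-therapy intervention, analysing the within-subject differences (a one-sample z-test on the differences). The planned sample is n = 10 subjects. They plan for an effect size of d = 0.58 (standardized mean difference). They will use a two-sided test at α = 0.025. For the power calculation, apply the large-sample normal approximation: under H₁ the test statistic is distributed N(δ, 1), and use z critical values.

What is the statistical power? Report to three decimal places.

Power ≈ 0.342

Noncentrality parameter: δ = d·√n = 0.58 × √10 = 1.8341
Two-sided α = 0.025 → critical value z_{0.0125} = 2.241.
Power = Φ(δ − 2.241) + Φ(−δ − 2.241) = Φ(-0.407) + Φ(-4.076) = 0.3419 + 0.0000 = 0.3419.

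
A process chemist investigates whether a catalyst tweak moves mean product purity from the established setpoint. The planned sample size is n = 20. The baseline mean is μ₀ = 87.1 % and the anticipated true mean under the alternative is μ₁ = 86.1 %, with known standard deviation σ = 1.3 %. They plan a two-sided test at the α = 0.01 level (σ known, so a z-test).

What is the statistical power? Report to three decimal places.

Standardized effect: d = |μ₁ − μ₀| / σ = |86.1 − 87.1| / 1.3 = 0.7692
Noncentrality parameter: δ = d·√n = 0.7692 × √20 = 3.4401
Critical value for a two-sided test at α = 0.01: z_{α/2} = 2.576.
Power = Φ(δ − 2.576) + Φ(−δ − 2.576) = Φ(0.864) + Φ(-6.016) = 0.8063 + 0.0000 = 0.8063.

Power ≈ 0.806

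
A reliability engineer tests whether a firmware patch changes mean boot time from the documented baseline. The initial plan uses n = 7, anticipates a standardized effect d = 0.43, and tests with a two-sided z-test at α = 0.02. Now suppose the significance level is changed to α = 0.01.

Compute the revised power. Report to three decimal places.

δ = d·√n = 0.43 × √7 = 1.1377 (unchanged). New critical value: z_{0.005} = 2.576.
Revised power = Φ(δ − 2.576) + Φ(−δ − 2.576) = Φ(-1.438) + Φ(-3.714) = 0.0752 + 0.0001 = 0.0753.

Power ≈ 0.075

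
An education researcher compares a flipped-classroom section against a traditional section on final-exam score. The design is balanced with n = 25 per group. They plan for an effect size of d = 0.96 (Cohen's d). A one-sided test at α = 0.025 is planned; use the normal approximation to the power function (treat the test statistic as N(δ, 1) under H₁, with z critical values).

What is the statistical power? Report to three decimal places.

Power ≈ 0.924

Noncentrality parameter: δ = d·√(n/2) = 0.96 × √(25/2) = 3.3941
Critical value for a one-sided test at α = 0.025: z_α = 1.960.
Power = Φ(δ − 1.960) = Φ(1.434) = 0.9242.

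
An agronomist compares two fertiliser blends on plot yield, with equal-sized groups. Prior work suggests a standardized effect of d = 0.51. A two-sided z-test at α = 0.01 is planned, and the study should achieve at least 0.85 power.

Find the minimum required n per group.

n = 101 per group

Set Φ(δ − 2.576) = 0.85; then δ − 2.576 = Φ⁻¹(0.85) = 1.036, giving δ = 3.612.
(Ignoring the negligible lower-tail rejection probability gives the usual closed-form inversion.)
δ = d·√(n/2) ⇒ n = 2(δ/d)² = 2 × (3.612 / 0.51)² = 100.33.
Rounding up, n = 101 per group.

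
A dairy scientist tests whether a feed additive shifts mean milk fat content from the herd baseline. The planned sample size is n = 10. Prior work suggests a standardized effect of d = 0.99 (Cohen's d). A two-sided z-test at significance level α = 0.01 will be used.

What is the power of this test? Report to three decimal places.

Noncentrality parameter: δ = d·√n = 0.99 × √10 = 3.1307
Two-sided α = 0.01 → critical value z_{0.005} = 2.576.
Power = Φ(δ − 2.576) + Φ(−δ − 2.576) = Φ(0.555) + Φ(-5.706) = 0.7105 + 0.0000 = 0.7105.

Power ≈ 0.710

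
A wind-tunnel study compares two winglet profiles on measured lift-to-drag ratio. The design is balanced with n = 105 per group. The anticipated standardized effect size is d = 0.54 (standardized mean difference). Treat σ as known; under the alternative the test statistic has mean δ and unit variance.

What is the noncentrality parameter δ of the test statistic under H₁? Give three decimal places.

δ = d·√(n/2) = 0.54 × √(105/2) = 3.9127

δ ≈ 3.913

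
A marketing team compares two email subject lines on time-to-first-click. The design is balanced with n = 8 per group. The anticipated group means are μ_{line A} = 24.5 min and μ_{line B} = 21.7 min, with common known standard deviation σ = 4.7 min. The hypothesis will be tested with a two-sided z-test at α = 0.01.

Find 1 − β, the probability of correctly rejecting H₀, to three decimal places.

Power ≈ 0.083

Standardized effect: d = |μ_{line A} − μ_{line B}| / σ = |24.5 − 21.7| / 4.7 = 0.5957
Noncentrality parameter: δ = d·√(n/2) = 0.5957 × √(8/2) = 1.1915
Critical value for a two-sided test at α = 0.01: z_{α/2} = 2.576.
Power = Φ(δ − 2.576) + Φ(−δ − 2.576) = Φ(-1.384) + Φ(-3.767) = 0.0831 + 0.0001 = 0.0832.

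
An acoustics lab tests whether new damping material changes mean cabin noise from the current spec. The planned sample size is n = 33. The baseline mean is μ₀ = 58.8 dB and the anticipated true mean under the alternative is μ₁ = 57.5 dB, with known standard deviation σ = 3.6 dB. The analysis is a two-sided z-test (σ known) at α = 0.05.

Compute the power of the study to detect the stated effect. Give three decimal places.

Standardized effect: d = |μ₁ − μ₀| / σ = |57.5 − 58.8| / 3.6 = 0.3611
Noncentrality parameter: δ = d·√n = 0.3611 × √33 = 2.0744
Two-sided α = 0.05 → critical value z_{0.025} = 1.960.
Power = Φ(δ − 1.960) + Φ(−δ − 1.960) = Φ(0.114) + Φ(-4.034) = 0.5456 + 0.0000 = 0.5456.

Power ≈ 0.546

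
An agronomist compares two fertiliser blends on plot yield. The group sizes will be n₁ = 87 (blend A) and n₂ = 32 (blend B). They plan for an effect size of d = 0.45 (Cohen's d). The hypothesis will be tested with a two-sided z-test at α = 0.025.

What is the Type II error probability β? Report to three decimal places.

Noncentrality parameter: δ = d / √(1/n₁ + 1/n₂) = 0.45 / √(1/87 + 1/32) = 2.1766
Two-sided α = 0.025 → critical value z_{0.0125} = 2.241.
Power = Φ(δ − 2.241) + Φ(−δ − 2.241) = Φ(-0.065) + Φ(-4.418) = 0.4742 + 0.0000 = 0.4742.
Type II error: β = 1 − power = 1 − 0.4742 = 0.5258.

β ≈ 0.526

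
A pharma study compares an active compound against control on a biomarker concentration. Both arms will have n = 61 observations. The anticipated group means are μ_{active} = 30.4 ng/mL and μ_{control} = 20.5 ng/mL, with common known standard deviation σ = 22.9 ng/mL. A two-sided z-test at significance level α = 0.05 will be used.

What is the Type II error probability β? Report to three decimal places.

β ≈ 0.334

Standardized effect: d = |μ_{active} − μ_{control}| / σ = |30.4 − 20.5| / 22.9 = 0.4323
Noncentrality parameter: δ = d·√(n/2) = 0.4323 × √(61/2) = 2.3875
Critical value for a two-sided test at α = 0.05: z_{α/2} = 1.960.
Power = Φ(δ − 1.960) + Φ(−δ − 1.960) = Φ(0.428) + Φ(-4.347) = 0.6655 + 0.0000 = 0.6655.
Type II error: β = 1 − power = 1 − 0.6655 = 0.3345.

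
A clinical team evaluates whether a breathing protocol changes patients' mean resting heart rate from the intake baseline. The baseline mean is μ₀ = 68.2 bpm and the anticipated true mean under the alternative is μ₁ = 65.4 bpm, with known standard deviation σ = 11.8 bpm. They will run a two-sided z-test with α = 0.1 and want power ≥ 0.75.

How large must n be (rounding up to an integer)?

n = 96

Standardized effect: d = |μ₁ − μ₀| / σ = |65.4 − 68.2| / 11.8 = 0.2373
Set Φ(δ − 1.645) = 0.75; then δ − 1.645 = Φ⁻¹(0.75) = 0.674, giving δ = 2.319.
(For δ > 0 the lower-tail rejection region contributes negligibly to power, so the one-term inversion is standard.)
δ = d·√n ⇒ n = (δ/d)² = (2.319 / 0.2373)² = 95.54.
Round up to the next whole unit.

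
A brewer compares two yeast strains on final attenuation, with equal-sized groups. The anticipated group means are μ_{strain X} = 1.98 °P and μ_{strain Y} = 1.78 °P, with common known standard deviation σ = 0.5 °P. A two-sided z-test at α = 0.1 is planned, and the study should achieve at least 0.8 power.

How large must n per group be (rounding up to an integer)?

Standardized effect: d = |μ_{strain X} − μ_{strain Y}| / σ = |1.98 − 1.78| / 0.5 = 0.4000
For power 0.8 need Φ(δ − z_{0.05}) = 0.8, so δ = z_{0.05} + z_{0.20} = 1.645 + 0.842 = 2.486.
(For δ > 0 the lower-tail rejection region contributes negligibly to power, so the one-term inversion is standard.)
δ = d·√(n/2) ⇒ n = 2(δ/d)² = 2 × (2.486 / 0.4000)² = 77.28.
Round up to the next whole unit.

n = 78 per group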